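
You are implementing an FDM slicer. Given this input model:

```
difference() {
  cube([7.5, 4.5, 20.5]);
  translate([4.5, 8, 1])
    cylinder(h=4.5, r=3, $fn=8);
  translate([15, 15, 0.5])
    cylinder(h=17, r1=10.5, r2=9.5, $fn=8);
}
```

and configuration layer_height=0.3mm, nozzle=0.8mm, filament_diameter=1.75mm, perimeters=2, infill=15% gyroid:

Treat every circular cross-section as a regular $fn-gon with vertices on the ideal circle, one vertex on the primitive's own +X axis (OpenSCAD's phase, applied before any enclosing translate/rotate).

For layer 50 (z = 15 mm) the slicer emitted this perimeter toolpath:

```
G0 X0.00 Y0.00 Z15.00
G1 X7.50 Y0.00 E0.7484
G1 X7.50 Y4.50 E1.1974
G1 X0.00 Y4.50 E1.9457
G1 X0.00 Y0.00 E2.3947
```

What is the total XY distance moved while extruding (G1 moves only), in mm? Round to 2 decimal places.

24.00 mm

Sum the Euclidean lengths of each G1 segment: total = 24.00 mm.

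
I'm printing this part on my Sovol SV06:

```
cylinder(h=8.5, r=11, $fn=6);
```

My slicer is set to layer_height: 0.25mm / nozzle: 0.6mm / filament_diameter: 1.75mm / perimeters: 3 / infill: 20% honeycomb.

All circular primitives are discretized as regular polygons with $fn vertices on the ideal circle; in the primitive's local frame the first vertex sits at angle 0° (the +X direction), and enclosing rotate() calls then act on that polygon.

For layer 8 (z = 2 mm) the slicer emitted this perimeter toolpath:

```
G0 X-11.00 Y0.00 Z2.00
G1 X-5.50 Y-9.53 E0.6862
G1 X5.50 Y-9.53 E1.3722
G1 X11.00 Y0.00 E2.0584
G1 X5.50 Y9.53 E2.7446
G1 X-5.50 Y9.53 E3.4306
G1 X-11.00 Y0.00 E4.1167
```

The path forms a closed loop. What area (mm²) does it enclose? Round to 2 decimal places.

Apply the shoelace formula to the sequence of (X, Y) vertices; enclosed area = 314.49 mm².

314.49 mm²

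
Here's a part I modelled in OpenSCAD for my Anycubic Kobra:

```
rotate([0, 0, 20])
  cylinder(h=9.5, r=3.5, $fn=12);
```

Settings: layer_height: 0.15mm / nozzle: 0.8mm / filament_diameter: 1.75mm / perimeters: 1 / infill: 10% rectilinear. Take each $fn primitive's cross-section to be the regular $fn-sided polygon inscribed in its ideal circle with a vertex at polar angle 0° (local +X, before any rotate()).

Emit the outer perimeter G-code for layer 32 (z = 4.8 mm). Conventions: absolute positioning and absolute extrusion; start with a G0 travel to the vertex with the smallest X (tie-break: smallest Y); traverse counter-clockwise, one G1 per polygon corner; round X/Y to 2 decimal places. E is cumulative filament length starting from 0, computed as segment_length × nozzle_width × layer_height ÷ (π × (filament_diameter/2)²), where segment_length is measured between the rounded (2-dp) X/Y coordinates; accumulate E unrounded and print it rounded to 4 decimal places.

At z = 4.8 mm: the cylinder: section is a regular 12-gon, circumradius r=3.5; (whole slice rotated 20° about Z — lengths, areas and connectivity unchanged). The outline is a single polygon with 12 vertices. Extrusion per mm of travel: 0.8 × 0.15 / (π × 0.875²) = 0.049890. Accumulating E over each segment gives final E = 1.0852.

G0 X-3.45 Y0.61 Z4.80
G1 X-3.29 Y-1.20 E0.0907
G1 X-2.25 Y-2.68 E0.1809
G1 X-0.61 Y-3.45 E0.2713
G1 X1.20 Y-3.29 E0.3619
G1 X2.68 Y-2.25 E0.4522
G1 X3.45 Y-0.61 E0.5426
G1 X3.29 Y1.20 E0.6332
G1 X2.25 Y2.68 E0.7235
G1 X0.61 Y3.45 E0.8139
G1 X-1.20 Y3.29 E0.9045
G1 X-2.68 Y2.25 E0.9948
G1 X-3.45 Y0.61 E1.0852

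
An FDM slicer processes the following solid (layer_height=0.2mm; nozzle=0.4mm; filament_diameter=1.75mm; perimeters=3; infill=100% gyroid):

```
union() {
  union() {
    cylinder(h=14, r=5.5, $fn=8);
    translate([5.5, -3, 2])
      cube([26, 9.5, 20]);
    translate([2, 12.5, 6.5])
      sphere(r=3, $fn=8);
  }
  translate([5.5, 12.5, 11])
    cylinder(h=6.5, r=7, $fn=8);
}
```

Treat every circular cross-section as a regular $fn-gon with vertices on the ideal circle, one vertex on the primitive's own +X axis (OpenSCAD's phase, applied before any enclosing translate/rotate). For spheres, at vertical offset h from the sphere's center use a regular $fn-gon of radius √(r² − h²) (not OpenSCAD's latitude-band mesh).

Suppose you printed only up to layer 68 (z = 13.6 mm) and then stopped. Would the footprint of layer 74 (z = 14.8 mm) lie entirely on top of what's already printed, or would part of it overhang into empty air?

entirely on top

Compare the two slices. At z = 13.6: the r=5.5 cylinder gives a regular 8-gon of circumradius 5.5 (constant along its height) (area = (8/2)·5.500²·sin(360°/8) = 85.56 mm²); the 26×9.5 cube at (5.5, -3) contributes its full rectangle (area 247.00 mm²); the sphere at (2, 12.5) is absent (|z−center|=7.100 > r=3); Taking the union: the 2 present regions are separate (no shared area or edge), so areas and boundary lengths simply add and each stays a separate island — area = 332.56 mm²; the r=7 cylinder at (5.5, 12.5) contributes a regular 8-gon of circumradius 7 (area = (8/2)·7.000²·sin(360°/8) = 138.59 mm²); Merging all regions: the regions partially overlap — summed areas 471.15 mm² minus the doubly-counted overlap 1.21 mm² gives 469.95 mm² — area = 469.95 mm². At z = 14.8: the cylinder does not reach this height (z outside [0, 14]); the cube at (5.5, -3) (footprint 26×9.5) is included at this height (area 247.00 mm²); the sphere at (2, 12.5) is not intersected at this z (|z−center|=8.300 > r=3); Taking the union: only the 26×9.5 cube at (5.5, -3) is present, so the union is just that shape — area = 247.00 mm²; the r=7 cylinder at (5.5, 12.5) contributes a regular 8-gon of circumradius 7 (area = (8/2)·7.000²·sin(360°/8) = 138.59 mm²); Merging all regions: the regions partially overlap — summed areas 385.59 mm² minus the doubly-counted overlap 1.21 mm² gives 384.39 mm² — area = 384.39 mm². Checking containment: the cross-section at z = 14.8 is a subset of the cross-section at z = 13.6.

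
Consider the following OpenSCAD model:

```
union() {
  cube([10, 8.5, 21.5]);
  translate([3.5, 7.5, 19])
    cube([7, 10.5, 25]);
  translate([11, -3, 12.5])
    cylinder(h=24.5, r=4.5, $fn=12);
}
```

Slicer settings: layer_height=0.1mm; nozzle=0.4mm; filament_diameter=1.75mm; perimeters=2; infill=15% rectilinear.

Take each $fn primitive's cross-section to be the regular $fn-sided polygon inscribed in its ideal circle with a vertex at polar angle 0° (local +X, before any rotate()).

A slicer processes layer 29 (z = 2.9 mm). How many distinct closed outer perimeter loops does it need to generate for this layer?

At z = 2.9 mm: the 10×8.5 cube contributes its full rectangle; the cube at (3.5, 7.5) is absent (z outside [19, 44]); the cylinder at (11, -3) does not reach this height (z outside [12.5, 37]); Taking the union: only the 10×8.5 cube is present, so the union is just that shape — 1 connected region. The result has 1 disconnected region.

1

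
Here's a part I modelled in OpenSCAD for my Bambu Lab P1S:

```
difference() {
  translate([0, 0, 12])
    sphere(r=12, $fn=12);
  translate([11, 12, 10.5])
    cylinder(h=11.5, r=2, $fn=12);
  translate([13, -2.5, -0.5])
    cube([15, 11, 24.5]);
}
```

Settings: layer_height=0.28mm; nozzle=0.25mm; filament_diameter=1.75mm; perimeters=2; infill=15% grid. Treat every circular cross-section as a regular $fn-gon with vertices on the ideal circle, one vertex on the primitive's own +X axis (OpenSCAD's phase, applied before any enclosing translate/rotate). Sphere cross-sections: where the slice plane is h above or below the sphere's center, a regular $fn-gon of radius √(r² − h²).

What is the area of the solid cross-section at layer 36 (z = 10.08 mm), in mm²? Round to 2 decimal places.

420.94 mm²

At z = 10.08 mm: the sphere: section is a regular 12-gon, circumradius = √(r²−h²) = √(12²−1.92²) = 11.845 (area = (12/2)·11.845²·sin(360°/12) = 420.94 mm²); the cylinder at (11, 12) is not intersected at this z (z outside [10.5, 22]); the cube at (13, -2.5) (footprint 15×11) is included at this height (area 165.00 mm²); Subtracting the remaining from the first: starting from the r=12 sphere (420.94 mm²), the 15×11 cube at (13, -2.5) misses the remaining region (no effect) — area = 420.94 mm². Overall, the cross-section is a single solid region. Net area = 420.94 mm².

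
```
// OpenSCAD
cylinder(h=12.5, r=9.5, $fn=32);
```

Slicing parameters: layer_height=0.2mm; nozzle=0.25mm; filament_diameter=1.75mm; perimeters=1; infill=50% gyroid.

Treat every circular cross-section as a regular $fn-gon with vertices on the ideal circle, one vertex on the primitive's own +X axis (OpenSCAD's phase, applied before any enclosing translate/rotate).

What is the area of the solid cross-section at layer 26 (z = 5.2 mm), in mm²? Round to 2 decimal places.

At z = 5.2 mm: the r=9.5 cylinder contributes a regular 32-gon of circumradius 9.5 (area = (32/2)·9.500²·sin(360°/32) = 281.71 mm²). Overall, the cross-section is a single solid region. Net area = 281.71 mm².

281.71 mm²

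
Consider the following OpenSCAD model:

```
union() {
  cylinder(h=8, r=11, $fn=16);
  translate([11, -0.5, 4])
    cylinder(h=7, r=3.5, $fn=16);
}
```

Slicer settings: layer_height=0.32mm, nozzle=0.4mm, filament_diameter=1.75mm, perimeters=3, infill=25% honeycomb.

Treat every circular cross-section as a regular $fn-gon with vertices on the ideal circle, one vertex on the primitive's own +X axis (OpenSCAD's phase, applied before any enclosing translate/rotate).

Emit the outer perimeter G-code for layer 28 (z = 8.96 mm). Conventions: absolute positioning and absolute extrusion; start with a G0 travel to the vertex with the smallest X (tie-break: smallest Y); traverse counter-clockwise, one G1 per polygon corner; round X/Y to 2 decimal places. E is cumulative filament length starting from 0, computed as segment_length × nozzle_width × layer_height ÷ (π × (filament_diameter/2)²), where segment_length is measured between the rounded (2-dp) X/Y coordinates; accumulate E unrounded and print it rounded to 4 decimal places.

G0 X7.50 Y-0.50 Z8.96
G1 X7.77 Y-1.84 E0.0727
G1 X8.53 Y-2.97 E0.1452
G1 X9.66 Y-3.73 E0.2177
G1 X11.00 Y-4.00 E0.2904
G1 X12.34 Y-3.73 E0.3632
G1 X13.47 Y-2.97 E0.4356
G1 X14.23 Y-1.84 E0.5081
G1 X14.50 Y-0.50 E0.5809
G1 X14.23 Y0.84 E0.6536
G1 X13.47 Y1.97 E0.7261
G1 X12.34 Y2.73 E0.7985
G1 X11.00 Y3.00 E0.8713
G1 X9.66 Y2.73 E0.9440
G1 X8.53 Y1.97 E1.0165
G1 X7.77 Y0.84 E1.0890
G1 X7.50 Y-0.50 E1.1617

At z = 8.96 mm: the cylinder is absent (z outside [0, 8]); the r=3.5 cylinder at (11, -0.5) contributes a regular 16-gon of circumradius 3.5; Combining (union): only the r=3.5 cylinder at (11, -0.5) is present, so the union is just that shape — 1 connected region. The outline is a single polygon with 16 vertices. Extrusion per mm of travel: 0.4 × 0.32 / (π × 0.875²) = 0.053216. Accumulating E over each segment gives final E = 1.1617.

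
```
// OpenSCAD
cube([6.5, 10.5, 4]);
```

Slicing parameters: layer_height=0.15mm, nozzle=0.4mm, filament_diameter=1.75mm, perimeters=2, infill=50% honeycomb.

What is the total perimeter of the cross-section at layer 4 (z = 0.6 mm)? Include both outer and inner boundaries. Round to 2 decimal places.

At z = 0.6 mm: the cube (footprint 6.5×10.5) is included at this height (perimeter 34.00 mm). Overall, the cross-section is a single solid region. Total boundary length (outer) = 34.00 mm.

34.00 mm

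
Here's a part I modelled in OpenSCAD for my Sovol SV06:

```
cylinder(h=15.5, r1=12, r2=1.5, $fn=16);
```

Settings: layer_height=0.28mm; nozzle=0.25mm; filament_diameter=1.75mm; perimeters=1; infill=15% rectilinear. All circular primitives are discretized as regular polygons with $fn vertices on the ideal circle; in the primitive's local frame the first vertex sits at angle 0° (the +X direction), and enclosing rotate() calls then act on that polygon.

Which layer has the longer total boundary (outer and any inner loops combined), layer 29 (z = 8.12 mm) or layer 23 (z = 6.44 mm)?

Layer 29 (z = 8.12): the cone: at t=0.524 of its height the radius interpolates to r₁+(r₂−r₁)t = 6.499, giving a regular 16-gon of that circumradius (perimeter = 2·16·6.499·sin(180°/16) = 40.57 mm). So its perimeter = 40.57 mm. Layer 23 (z = 6.44): the cone contributes a regular 16-gon of circumradius 7.637 (interpolated between r1=12 and r2=1.5 at t=0.415) (perimeter = 2·16·7.637·sin(180°/16) = 47.68 mm). So its perimeter = 47.68 mm. Layer 23 is larger (47.68 vs 40.57 mm).

layer 23 (z = 6.44 mm)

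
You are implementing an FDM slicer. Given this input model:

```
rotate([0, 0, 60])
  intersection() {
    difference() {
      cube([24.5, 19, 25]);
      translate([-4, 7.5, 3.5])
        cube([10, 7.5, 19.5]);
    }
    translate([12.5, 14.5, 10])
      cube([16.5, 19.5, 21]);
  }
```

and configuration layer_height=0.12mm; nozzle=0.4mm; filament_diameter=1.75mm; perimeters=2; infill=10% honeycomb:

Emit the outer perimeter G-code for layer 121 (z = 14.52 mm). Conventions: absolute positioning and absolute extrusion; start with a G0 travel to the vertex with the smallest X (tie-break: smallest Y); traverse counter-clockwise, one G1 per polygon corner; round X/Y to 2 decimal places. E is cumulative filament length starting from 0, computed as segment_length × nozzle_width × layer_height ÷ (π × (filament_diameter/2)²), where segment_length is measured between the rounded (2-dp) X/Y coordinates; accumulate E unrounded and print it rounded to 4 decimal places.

At z = 14.52 mm: the 24.5×19 cube contributes its full rectangle; the 10×7.5 cube at (-4, 7.5) contributes its full rectangle; After the difference (first − rest): starting from the 24.5×19 cube, the 10×7.5 cube at (-4, 7.5) partially overlaps it — only the 45.00 mm² overlap (of its 75.00 mm²) is removed, clipping the outline — 1 connected region; the 16.5×19.5 cube at (12.5, 14.5) contributes its full rectangle; Taking the intersection: the 16.5×19.5 cube at (12.5, 14.5) partially overlaps the result so far; clipping to the common part keeps 54.00 mm² — 1 connected region; (rotated 60° about Z; rotation is an isometry so areas/perimeters/island counts are preserved). The outline is a single polygon with 4 vertices. Extrusion per mm of travel: 0.4 × 0.12 / (π × 0.875²) = 0.019956. Accumulating E over each segment gives final E = 0.6582.

G0 X-10.20 Y20.33 Z14.52
G1 X-6.31 Y18.08 E0.0897
G1 X-0.31 Y28.47 E0.3291
G1 X-4.20 Y30.72 E0.4188
G1 X-10.20 Y20.33 E0.6582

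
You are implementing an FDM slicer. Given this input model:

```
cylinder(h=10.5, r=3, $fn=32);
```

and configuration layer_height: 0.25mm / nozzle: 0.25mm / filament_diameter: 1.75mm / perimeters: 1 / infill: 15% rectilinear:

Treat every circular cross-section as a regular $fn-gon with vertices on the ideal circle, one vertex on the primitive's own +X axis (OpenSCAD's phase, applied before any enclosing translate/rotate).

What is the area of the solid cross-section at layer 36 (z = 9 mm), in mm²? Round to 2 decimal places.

At z = 9 mm: the cylinder: section is a regular 32-gon, circumradius r=3 (area = (32/2)·3.000²·sin(360°/32) = 28.09 mm²). Overall, the cross-section is a single solid region. Net area = 28.09 mm².

28.09 mm²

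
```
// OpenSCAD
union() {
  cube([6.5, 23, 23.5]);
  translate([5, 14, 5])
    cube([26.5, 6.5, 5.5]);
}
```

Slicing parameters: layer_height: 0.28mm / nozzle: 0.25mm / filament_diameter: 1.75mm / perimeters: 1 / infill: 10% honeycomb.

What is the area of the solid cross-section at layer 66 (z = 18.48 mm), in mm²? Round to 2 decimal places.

At z = 18.48 mm: the cube is present — its section is the full 6.5×23 rectangle (area 149.50 mm²); the cube at (5, 14) is not intersected at this z (z outside [5, 10.5]); Merging all regions: only the 6.5×23 cube is present, so the union is just that shape — area = 149.50 mm². Overall, the cross-section is a single solid region. Net area = 149.50 mm².

149.50 mm²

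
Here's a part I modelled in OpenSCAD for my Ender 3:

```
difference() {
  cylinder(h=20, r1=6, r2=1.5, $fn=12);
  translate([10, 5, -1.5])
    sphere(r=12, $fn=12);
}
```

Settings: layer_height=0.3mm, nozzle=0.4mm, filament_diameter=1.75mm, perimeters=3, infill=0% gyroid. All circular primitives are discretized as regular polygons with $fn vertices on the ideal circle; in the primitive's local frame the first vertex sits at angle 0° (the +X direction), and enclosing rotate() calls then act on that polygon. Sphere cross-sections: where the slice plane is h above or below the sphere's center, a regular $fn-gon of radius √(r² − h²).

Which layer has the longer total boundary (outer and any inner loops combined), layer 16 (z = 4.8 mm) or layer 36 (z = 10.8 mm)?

Layer 16 (z = 4.8): the cone: at t=0.240 of its height the radius interpolates to r₁+(r₂−r₁)t = 4.920, giving a regular 12-gon of that circumradius (perimeter = 2·12·4.920·sin(180°/12) = 30.56 mm); the r=12 sphere at (10, 5) contributes a regular 12-gon of circumradius √(12²−6.3²) = 10.213 (perimeter = 2·12·10.213·sin(180°/12) = 63.44 mm); After the difference (first − rest): starting from the cone, the r=12 sphere at (10, 5) partially overlaps it — only the 21.68 mm² overlap (of its 312.93 mm²) is removed, clipping the outline — boundary = 28.67 mm. So its perimeter = 28.67 mm. Layer 36 (z = 10.8): the cone: at t=0.540 of its height the radius interpolates to r₁+(r₂−r₁)t = 3.570, giving a regular 12-gon of that circumradius (perimeter = 2·12·3.570·sin(180°/12) = 22.18 mm); the sphere at (10, 5) is not intersected at this z (|z−center|=12.300 > r=12); After the difference (first − rest): none of the subtracted shapes is present at this height, so the cone is unchanged — boundary = 22.18 mm. So its perimeter = 22.18 mm. Layer 16 is larger (28.67 vs 22.18 mm).

layer 16 (z = 4.8 mm)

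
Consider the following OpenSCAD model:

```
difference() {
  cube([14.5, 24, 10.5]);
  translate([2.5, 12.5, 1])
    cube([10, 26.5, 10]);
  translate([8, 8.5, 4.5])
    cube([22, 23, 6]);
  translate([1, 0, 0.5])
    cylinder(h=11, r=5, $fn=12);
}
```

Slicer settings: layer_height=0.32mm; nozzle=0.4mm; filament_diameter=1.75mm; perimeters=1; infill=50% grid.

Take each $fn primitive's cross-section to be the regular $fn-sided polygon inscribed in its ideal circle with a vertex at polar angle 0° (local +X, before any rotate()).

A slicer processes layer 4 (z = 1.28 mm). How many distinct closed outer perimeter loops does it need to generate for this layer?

1

At z = 1.28 mm: the cube is present — its section is the full 14.5×24 rectangle; the cube at (2.5, 12.5) is present — its section is the full 10×26.5 rectangle; the cube at (8, 8.5) does not reach this height (z outside [4.5, 10.5]); the cylinder at (1, 0): section is a regular 12-gon, circumradius r=5; Taking the first minus the rest: starting from the 14.5×24 cube, the 10×26.5 cube at (2.5, 12.5) partially overlaps it — only the 115.00 mm² overlap (of its 265.00 mm²) is removed, clipping the outline; the r=5 cylinder at (1, 0) partially overlaps it — only the 23.62 mm² overlap (of its 75.00 mm²) is removed, clipping the outline — 1 connected region. The result has 1 disconnected region.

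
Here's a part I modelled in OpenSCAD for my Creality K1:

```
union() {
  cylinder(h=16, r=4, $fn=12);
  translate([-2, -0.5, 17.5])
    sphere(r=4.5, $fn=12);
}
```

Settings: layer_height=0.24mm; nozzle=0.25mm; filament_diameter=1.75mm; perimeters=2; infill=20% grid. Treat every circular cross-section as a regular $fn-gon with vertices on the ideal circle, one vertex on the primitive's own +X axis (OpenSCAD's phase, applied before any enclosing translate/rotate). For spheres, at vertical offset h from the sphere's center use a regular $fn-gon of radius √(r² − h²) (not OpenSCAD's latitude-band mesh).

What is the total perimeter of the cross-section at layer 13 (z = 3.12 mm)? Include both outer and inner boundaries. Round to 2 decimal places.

24.85 mm

At z = 3.12 mm: the r=4 cylinder contributes a regular 12-gon of circumradius 4 (perimeter = 2·12·4.000·sin(180°/12) = 24.85 mm); the sphere at (-2, -0.5) is not intersected at this z (|z−center|=14.380 > r=4.5); Taking the union: only the r=4 cylinder is present, so the union is just that shape — boundary = 24.85 mm. Overall, the cross-section is a single solid region. Total boundary length (outer) = 24.85 mm.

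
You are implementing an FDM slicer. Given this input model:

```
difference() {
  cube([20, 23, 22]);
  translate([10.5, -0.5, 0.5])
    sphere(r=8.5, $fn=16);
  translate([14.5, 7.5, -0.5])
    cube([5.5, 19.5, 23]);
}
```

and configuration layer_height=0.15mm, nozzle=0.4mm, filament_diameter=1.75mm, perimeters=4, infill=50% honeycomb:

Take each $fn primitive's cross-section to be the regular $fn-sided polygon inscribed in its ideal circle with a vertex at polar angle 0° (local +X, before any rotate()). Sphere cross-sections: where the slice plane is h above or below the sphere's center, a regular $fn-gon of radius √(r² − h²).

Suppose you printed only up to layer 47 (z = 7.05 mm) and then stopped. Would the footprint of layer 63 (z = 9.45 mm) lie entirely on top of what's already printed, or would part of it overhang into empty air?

part overhangs

Compare the two slices. At z = 7.05: the 20×23 cube contributes its full rectangle (area 460.00 mm²); the sphere at (10.5, -0.5): section is a regular 16-gon, circumradius = √(r²−h²) = √(8.5²−6.55²) = 5.417 (area = (16/2)·5.417²·sin(360°/16) = 89.85 mm²); the 5.5×19.5 cube at (14.5, 7.5) contributes its full rectangle (area 107.25 mm²); Subtracting the remaining from the first: starting from the 20×23 cube (460.00 mm²), the r=8.5 sphere at (10.5, -0.5) partially overlaps it — only the 39.56 mm² overlap (of its 89.85 mm²) is removed, clipping the outline; the 5.5×19.5 cube at (14.5, 7.5) partially overlaps it — only the 85.25 mm² overlap (of its 107.25 mm²) is removed, clipping the outline — area = 335.19 mm². At z = 9.45: the 20×23 cube contributes its full rectangle (area 460.00 mm²); the sphere at (10.5, -0.5) is not intersected at this z (|z−center|=8.950 > r=8.5); the cube at (14.5, 7.5) is present — its section is the full 5.5×19.5 rectangle (area 107.25 mm²); After the difference (first − rest): starting from the 20×23 cube (460.00 mm²), the 5.5×19.5 cube at (14.5, 7.5) partially overlaps it — only the 85.25 mm² overlap (of its 107.25 mm²) is removed, clipping the outline — area = 374.75 mm². Checking containment: at z = 9.45 the cross-section extends beyond the z = 7.05 cross-section by about 39.56 mm².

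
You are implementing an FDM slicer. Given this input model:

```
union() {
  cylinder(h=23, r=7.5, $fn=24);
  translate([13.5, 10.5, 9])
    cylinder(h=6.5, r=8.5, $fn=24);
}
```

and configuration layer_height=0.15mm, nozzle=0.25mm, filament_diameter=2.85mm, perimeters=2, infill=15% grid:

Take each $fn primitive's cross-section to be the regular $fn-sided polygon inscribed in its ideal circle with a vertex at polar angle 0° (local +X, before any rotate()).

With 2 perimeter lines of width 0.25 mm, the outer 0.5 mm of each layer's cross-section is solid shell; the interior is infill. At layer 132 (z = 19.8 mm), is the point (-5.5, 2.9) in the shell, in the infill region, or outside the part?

At z = 19.8 mm: the r=7.5 cylinder gives a regular 24-gon of circumradius 7.5 (constant along its height); the cylinder at (13.5, 10.5) does not reach this height (z outside [9, 15.5]); Taking the union: only the r=7.5 cylinder is present, so the union is just that shape — 1 connected region. Overall, the cross-section is a single solid region. The nearest boundary edge runs (-6.50, 3.75)→(-7.24, 1.94); distance from the point to it = 1.24 mm. The point is inside the cross-section and 1.24 mm from the nearest boundary — more than the 0.5 mm shell width (2 × 0.25), so it's in the infill interior.

infill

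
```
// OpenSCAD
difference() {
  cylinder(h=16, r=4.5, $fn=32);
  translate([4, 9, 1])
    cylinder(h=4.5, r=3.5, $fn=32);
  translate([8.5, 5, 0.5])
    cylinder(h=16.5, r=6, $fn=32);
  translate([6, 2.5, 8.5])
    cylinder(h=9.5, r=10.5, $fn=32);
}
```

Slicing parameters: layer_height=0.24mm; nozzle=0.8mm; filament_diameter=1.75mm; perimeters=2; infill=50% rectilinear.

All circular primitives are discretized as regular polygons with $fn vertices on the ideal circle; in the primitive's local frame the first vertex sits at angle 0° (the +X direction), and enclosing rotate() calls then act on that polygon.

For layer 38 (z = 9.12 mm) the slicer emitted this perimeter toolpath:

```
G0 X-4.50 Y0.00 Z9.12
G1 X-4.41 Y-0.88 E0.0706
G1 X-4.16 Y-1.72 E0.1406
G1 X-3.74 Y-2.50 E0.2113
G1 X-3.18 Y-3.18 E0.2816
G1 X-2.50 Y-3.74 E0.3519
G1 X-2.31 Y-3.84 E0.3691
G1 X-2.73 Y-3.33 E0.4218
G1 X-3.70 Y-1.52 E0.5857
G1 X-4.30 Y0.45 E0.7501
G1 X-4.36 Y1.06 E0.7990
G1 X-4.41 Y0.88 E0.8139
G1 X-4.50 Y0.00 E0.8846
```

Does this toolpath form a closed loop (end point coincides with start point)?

yes

Start point (G0): (-4.50, 0.00). End point (last G1): the path returns to the start — closed.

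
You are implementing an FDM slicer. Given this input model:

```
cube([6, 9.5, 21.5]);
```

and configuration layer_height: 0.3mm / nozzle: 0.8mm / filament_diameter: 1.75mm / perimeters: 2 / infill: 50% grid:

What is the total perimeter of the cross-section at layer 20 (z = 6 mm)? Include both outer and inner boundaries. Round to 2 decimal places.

31.00 mm

At z = 6 mm: the cube is present — its section is the full 6×9.5 rectangle (perimeter 31.00 mm). Overall, the cross-section is a single solid region. Total boundary length (outer) = 31.00 mm.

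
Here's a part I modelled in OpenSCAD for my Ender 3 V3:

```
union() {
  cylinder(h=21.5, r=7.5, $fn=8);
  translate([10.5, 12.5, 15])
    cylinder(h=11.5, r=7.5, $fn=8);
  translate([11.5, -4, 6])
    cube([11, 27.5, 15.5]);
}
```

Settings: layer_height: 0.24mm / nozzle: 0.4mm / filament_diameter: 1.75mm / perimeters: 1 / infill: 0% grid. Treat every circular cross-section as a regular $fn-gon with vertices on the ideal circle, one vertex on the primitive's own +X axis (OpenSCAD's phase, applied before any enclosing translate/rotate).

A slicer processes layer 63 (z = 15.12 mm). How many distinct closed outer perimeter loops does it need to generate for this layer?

2

At z = 15.12 mm: the cylinder: section is a regular 8-gon, circumradius r=7.5; the cylinder at (10.5, 12.5): section is a regular 8-gon, circumradius r=7.5; the 11×27.5 cube at (11.5, -4) contributes its full rectangle; Merging all regions: the regions partially overlap (shared area 64.96 mm²), so overlapping operands fuse into one piece — 2 connected regions. The result has 2 disconnected regions.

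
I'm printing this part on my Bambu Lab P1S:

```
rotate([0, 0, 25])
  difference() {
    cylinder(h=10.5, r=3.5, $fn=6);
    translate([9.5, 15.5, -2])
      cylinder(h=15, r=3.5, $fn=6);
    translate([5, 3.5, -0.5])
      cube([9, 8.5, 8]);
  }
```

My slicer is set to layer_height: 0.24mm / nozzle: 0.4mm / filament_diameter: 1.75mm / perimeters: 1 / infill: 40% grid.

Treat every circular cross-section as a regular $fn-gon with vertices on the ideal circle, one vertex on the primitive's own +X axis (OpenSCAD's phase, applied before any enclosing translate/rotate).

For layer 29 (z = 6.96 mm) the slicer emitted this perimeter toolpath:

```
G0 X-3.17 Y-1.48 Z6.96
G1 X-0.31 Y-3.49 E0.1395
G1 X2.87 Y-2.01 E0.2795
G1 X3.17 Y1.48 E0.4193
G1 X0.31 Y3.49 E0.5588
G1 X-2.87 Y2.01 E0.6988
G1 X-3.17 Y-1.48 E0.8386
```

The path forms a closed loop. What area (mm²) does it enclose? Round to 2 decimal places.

Apply the shoelace formula to the sequence of (X, Y) vertices; enclosed area = 31.86 mm².

31.86 mm²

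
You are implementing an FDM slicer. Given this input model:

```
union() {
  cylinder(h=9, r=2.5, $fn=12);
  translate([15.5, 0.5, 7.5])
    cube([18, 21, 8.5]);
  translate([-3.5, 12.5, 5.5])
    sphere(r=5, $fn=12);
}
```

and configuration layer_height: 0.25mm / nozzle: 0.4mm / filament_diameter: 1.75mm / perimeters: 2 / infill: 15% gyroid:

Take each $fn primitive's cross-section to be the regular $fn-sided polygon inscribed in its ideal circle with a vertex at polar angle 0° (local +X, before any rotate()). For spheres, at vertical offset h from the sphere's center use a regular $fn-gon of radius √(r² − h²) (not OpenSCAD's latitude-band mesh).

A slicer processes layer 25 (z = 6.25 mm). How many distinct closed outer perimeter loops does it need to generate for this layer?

2

At z = 6.25 mm: the r=2.5 cylinder gives a regular 12-gon of circumradius 2.5 (constant along its height); the cube at (15.5, 0.5) does not reach this height (z outside [7.5, 16]); the r=5 sphere at (-3.5, 12.5) contributes a regular 12-gon of circumradius √(5²−0.75²) = 4.943; Combining (union): the 2 present regions are separate (no shared area or edge), so areas and boundary lengths simply add and each stays a separate island — 2 connected regions. The result has 2 disconnected regions.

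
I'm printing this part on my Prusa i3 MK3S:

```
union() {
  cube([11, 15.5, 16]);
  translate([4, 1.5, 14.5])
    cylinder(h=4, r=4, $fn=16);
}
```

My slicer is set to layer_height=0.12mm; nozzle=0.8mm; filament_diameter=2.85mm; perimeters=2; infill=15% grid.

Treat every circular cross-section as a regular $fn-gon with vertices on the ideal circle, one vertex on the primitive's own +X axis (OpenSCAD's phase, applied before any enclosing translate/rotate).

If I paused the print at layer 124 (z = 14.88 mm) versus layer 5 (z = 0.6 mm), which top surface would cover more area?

layer 124 (z = 14.88 mm)

Layer 124 (z = 14.88): the cube is present — its section is the full 11×15.5 rectangle (area 170.50 mm²); the cylinder at (4, 1.5): section is a regular 16-gon, circumradius r=4 (area = (16/2)·4.000²·sin(360°/16) = 48.98 mm²); Combining (union): the regions partially overlap — summed areas 219.48 mm² minus the doubly-counted overlap 36.04 mm² gives 183.44 mm² — area = 183.44 mm². So its area = 183.44 mm². Layer 5 (z = 0.6): the cube is present — its section is the full 11×15.5 rectangle (area 170.50 mm²); the cylinder at (4, 1.5) is not intersected at this z (z outside [14.5, 18.5]); Combining (union): only the 11×15.5 cube is present, so the union is just that shape — area = 170.50 mm². So its area = 170.50 mm². Layer 124 is larger (183.44 vs 170.50 mm²).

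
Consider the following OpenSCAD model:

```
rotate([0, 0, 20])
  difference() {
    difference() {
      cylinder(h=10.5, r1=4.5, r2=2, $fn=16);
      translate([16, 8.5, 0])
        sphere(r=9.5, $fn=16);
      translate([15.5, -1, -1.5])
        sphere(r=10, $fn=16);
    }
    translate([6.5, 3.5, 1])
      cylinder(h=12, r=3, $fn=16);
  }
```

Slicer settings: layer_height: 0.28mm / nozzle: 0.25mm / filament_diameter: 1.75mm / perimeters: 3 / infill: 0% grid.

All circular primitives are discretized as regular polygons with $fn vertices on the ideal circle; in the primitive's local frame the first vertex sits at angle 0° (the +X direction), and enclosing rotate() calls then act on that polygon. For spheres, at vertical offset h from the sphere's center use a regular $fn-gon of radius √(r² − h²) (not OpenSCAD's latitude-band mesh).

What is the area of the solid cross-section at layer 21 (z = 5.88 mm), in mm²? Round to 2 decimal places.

At z = 5.88 mm: the cone contributes a regular 16-gon of circumradius 3.100 (interpolated between r1=4.5 and r2=2 at t=0.560) (area = (16/2)·3.100²·sin(360°/16) = 29.42 mm²); the r=9.5 sphere at (16, 8.5) slices to a regular 16-gon of circumradius 7.462 (√(r²−h²) with h=5.88 from center) (area = (16/2)·7.462²·sin(360°/16) = 170.45 mm²); the sphere at (15.5, -1): section is a regular 16-gon, circumradius = √(r²−h²) = √(10²−7.38²) = 6.748 (area = (16/2)·6.748²·sin(360°/16) = 139.41 mm²); Taking the first minus the rest: starting from the cone (29.42 mm²), the r=9.5 sphere at (16, 8.5) misses the remaining region (no effect); the r=10 sphere at (15.5, -1) misses the remaining region (no effect) — area = 29.42 mm²; the cylinder at (6.5, 3.5): section is a regular 16-gon, circumradius r=3 (area = (16/2)·3.000²·sin(360°/16) = 27.55 mm²); Subtracting the remaining from the first: starting from the result so far (29.42 mm²), the r=3 cylinder at (6.5, 3.5) misses the remaining region (no effect) — area = 29.42 mm²; (rotated 20° about Z; rotation is an isometry so areas/perimeters/island counts are preserved). Overall, the cross-section is a single solid region. Net area = 29.42 mm².

29.42 mm²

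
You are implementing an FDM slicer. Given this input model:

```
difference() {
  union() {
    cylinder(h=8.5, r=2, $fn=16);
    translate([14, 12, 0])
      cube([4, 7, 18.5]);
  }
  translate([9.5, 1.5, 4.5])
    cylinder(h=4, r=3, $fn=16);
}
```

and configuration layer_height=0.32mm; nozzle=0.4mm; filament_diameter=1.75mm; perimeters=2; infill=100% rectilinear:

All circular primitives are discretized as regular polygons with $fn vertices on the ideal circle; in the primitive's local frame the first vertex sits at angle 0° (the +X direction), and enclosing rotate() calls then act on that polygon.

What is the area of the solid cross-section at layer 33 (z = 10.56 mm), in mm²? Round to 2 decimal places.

At z = 10.56 mm: the cylinder does not reach this height (z outside [0, 8.5]); the cube at (14, 12) is present — its section is the full 4×7 rectangle (area 28.00 mm²); Taking the union: only the 4×7 cube at (14, 12) is present, so the union is just that shape — area = 28.00 mm²; the cylinder at (9.5, 1.5) is absent (z outside [4.5, 8.5]); Taking the first minus the rest: none of the subtracted shapes is present at this height, so the result so far is unchanged — area = 28.00 mm². Overall, the cross-section is a single solid region. Net area = 28.00 mm².

28.00 mm²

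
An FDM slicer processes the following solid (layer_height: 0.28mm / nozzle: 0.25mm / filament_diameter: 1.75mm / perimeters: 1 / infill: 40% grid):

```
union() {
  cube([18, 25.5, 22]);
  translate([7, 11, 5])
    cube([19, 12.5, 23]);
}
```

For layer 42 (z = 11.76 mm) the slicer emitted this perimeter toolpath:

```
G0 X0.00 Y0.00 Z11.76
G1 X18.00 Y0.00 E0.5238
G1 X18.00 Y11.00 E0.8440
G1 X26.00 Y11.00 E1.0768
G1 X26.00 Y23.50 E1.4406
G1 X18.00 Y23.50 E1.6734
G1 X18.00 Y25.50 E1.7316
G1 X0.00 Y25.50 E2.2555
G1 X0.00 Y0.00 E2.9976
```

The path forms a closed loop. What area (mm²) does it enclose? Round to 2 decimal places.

559.00 mm²

Apply the shoelace formula to the sequence of (X, Y) vertices; enclosed area = 559.00 mm².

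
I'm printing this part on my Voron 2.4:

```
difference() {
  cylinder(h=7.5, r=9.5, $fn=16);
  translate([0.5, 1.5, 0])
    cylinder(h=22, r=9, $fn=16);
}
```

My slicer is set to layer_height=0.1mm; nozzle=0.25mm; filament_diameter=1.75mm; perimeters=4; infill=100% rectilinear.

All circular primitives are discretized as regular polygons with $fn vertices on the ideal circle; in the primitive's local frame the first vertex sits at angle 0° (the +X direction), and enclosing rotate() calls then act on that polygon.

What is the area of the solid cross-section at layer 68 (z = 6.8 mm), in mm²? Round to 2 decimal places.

44.50 mm²

At z = 6.8 mm: the r=9.5 cylinder contributes a regular 16-gon of circumradius 9.5 (area = (16/2)·9.500²·sin(360°/16) = 276.30 mm²); the r=9 cylinder at (0.5, 1.5) contributes a regular 16-gon of circumradius 9 (area = (16/2)·9.000²·sin(360°/16) = 247.98 mm²); Subtracting the remaining from the first: starting from the r=9.5 cylinder (276.30 mm²), the r=9 cylinder at (0.5, 1.5) partially overlaps it — only the 231.80 mm² overlap (of its 247.98 mm²) is removed, clipping the outline — area = 44.50 mm². Overall, the cross-section is a single solid region. Net area = 44.50 mm².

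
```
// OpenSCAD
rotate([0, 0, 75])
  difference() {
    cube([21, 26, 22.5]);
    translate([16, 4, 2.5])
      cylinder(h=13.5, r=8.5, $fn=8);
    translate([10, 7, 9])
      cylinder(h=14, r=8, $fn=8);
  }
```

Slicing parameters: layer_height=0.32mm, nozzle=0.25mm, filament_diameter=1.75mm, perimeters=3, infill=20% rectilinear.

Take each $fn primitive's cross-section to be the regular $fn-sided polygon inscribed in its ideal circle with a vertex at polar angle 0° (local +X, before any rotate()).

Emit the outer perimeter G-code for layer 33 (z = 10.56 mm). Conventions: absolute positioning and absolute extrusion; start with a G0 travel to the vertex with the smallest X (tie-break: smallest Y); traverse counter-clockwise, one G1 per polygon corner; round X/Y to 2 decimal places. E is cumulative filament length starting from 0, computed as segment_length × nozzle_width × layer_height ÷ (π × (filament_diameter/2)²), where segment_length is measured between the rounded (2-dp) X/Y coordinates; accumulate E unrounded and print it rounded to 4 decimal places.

G0 X-25.11 Y6.73 Z10.56
G1 X0.00 Y0.00 E0.8646
G1 X1.96 Y7.33 E1.1170
G1 X-0.17 Y4.54 E1.2337
G1 X-6.24 Y3.74 E1.4374
G1 X-11.10 Y7.47 E1.6411
G1 X-11.90 Y13.54 E1.8448
G1 X-8.17 Y18.40 E2.0485
G1 X-7.90 Y18.44 E2.0576
G1 X-7.93 Y18.69 E2.0660
G1 X-4.64 Y22.98 E2.2458
G1 X-19.68 Y27.01 E2.7637
G1 X-25.11 Y6.73 E3.4620

At z = 10.56 mm: the cube is present — its section is the full 21×26 rectangle; the cylinder at (16, 4): section is a regular 8-gon, circumradius r=8.5; the r=8 cylinder at (10, 7) gives a regular 8-gon of circumradius 8 (constant along its height); Taking the first minus the rest: starting from the 21×26 cube, the r=8.5 cylinder at (16, 4) partially overlaps it — only the 139.10 mm² overlap (of its 204.35 mm²) is removed, clipping the outline; the r=8 cylinder at (10, 7) partially overlaps it — only the 90.03 mm² overlap (of its 181.02 mm²) is removed, clipping the outline — 1 connected region; (rotated 75° about Z; rotation is an isometry so areas/perimeters/island counts are preserved). The outline is a single polygon with 12 vertices. Extrusion per mm of travel: 0.25 × 0.32 / (π × 0.875²) = 0.033260. Accumulating E over each segment gives final E = 3.4620.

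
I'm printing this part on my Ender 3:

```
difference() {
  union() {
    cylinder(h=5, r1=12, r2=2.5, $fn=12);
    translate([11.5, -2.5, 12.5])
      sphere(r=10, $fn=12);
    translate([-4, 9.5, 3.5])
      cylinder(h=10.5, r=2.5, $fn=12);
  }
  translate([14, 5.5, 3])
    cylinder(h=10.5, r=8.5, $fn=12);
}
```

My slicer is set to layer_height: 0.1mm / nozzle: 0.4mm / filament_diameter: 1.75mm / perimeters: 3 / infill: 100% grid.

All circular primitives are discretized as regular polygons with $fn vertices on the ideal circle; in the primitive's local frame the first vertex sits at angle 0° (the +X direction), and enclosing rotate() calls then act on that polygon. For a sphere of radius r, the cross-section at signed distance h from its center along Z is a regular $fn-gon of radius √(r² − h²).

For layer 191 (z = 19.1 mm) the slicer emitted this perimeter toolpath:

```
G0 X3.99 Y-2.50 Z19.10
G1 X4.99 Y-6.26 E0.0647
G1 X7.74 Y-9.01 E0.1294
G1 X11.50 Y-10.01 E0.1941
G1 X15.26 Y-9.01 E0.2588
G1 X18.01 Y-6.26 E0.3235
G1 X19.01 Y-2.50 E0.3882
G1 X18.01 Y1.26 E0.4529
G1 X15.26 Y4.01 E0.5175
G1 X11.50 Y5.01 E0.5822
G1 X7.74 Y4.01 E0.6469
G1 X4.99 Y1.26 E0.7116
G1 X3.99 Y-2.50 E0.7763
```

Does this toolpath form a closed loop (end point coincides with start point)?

Start point (G0): (3.99, -2.50). End point (last G1): the path returns to the start — closed.

yes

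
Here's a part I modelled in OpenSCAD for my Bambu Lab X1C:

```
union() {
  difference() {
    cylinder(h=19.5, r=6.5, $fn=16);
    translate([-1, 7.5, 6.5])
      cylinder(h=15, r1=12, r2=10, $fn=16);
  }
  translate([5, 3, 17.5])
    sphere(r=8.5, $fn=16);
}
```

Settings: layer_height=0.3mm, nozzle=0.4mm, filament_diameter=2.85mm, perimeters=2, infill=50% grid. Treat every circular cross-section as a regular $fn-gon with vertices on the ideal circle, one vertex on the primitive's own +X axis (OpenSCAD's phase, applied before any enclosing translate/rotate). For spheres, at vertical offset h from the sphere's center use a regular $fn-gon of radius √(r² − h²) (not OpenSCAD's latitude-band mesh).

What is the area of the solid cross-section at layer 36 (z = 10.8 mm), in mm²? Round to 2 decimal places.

At z = 10.8 mm: the r=6.5 cylinder gives a regular 16-gon of circumradius 6.5 (constant along its height) (area = (16/2)·6.500²·sin(360°/16) = 129.35 mm²); the cone at (-1, 7.5): at t=0.287 of its height the radius interpolates to r₁+(r₂−r₁)t = 11.427, giving a regular 16-gon of that circumradius (area = (16/2)·11.427²·sin(360°/16) = 399.73 mm²); After the difference (first − rest): starting from the r=6.5 cylinder (129.35 mm²), the cone at (-1, 7.5) partially overlaps it — only the 103.80 mm² overlap (of its 399.73 mm²) is removed, clipping the outline — area = 25.55 mm²; the r=8.5 sphere at (5, 3) slices to a regular 16-gon of circumradius 5.231 (√(r²−h²) with h=6.7 from center) (area = (16/2)·5.231²·sin(360°/16) = 83.76 mm²); Taking the union: the regions partially overlap — summed areas 109.31 mm² minus the doubly-counted overlap 0.68 mm² gives 108.63 mm² — area = 108.63 mm². Overall, the cross-section is a single solid region. Net area = 108.63 mm².

108.63 mm²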